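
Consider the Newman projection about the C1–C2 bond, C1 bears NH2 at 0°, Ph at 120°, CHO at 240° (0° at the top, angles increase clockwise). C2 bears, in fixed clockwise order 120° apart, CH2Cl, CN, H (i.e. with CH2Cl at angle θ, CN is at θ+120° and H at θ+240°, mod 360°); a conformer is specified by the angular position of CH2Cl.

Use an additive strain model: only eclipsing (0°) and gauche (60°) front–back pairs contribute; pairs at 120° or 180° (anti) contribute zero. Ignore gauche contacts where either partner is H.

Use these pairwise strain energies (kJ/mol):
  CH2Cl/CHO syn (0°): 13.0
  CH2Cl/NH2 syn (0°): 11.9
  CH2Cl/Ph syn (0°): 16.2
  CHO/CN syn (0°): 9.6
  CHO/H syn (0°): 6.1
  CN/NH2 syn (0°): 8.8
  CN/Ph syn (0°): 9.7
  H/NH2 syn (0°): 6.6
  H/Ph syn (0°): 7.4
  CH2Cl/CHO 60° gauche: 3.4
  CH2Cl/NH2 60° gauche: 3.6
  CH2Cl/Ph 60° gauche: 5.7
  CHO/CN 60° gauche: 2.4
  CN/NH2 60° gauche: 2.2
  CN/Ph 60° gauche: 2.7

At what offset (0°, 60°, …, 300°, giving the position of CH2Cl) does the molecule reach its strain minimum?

300°

CH2Cl at 0° (eclipsed): NH2–CH2Cl eclipsed, Ph–CN eclipsed, CHO–H eclipsed; 11.9 + 9.7 + 6.1 = 27.7 kJ/mol.
CH2Cl at 60° (staggered): NH2–CH2Cl gauche, Ph–CH2Cl gauche, Ph–CN gauche, CHO–CN gauche; 3.6 + 5.7 + 2.7 + 2.4 = 14.4 kJ/mol.
CH2Cl at 120° (eclipsed): NH2–H eclipsed, Ph–CH2Cl eclipsed, CHO–CN eclipsed; 6.6 + 16.2 + 9.6 = 32.4 kJ/mol.
CH2Cl at 180° (staggered): NH2–CN gauche, Ph–CH2Cl gauche, CHO–CH2Cl gauche, CHO–CN gauche; 2.2 + 5.7 + 3.4 + 2.4 = 13.7 kJ/mol.
CH2Cl at 240° (eclipsed): NH2–CN eclipsed, Ph–H eclipsed, CHO–CH2Cl eclipsed; 8.8 + 7.4 + 13.0 = 29.2 kJ/mol.
CH2Cl at 300° (staggered): NH2–CH2Cl gauche, NH2–CN gauche, Ph–CN gauche, CHO–CH2Cl gauche; 3.6 + 2.2 + 2.7 + 3.4 = 11.9 kJ/mol.
The minimum (11.9 kJ/mol) occurs with CH2Cl at 300°.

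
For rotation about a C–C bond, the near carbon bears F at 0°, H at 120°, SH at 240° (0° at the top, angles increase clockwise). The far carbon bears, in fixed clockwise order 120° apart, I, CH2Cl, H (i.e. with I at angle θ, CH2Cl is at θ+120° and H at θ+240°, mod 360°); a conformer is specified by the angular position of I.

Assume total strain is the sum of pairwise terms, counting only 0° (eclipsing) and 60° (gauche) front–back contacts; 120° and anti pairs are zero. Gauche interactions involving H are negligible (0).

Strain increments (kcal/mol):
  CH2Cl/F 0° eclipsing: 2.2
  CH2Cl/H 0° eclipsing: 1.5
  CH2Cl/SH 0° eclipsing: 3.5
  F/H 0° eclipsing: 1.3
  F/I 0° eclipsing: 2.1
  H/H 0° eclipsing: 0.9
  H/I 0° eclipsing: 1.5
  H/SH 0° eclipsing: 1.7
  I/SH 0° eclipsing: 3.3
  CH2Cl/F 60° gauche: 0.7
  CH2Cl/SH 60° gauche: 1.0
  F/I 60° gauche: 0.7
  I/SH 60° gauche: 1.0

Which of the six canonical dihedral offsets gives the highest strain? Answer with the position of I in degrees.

I at 0° (eclipsed): F(0°)/I(0°) eclipsed 2.1; H(120°)/CH2Cl(120°) eclipsed 1.5; SH(240°)/H(240°) eclipsed 1.7 → 5.3 kcal/mol.
I at 60° (staggered): F(0°)/I(60°) gauche 0.7; SH(240°)/CH2Cl(180°) gauche 1.0 → 1.7 kcal/mol.
I at 120° (eclipsed): F(0°)/H(0°) eclipsed 1.3; H(120°)/I(120°) eclipsed 1.5; SH(240°)/CH2Cl(240°) eclipsed 3.5 → 6.3 kcal/mol.
I at 180° (staggered): F(0°)/CH2Cl(300°) gauche 0.7; SH(240°)/I(180°) gauche 1.0; SH(240°)/CH2Cl(300°) gauche 1.0 → 2.7 kcal/mol.
I at 240° (eclipsed): F(0°)/CH2Cl(0°) eclipsed 2.2; H(120°)/H(120°) eclipsed 0.9; SH(240°)/I(240°) eclipsed 3.3 → 6.4 kcal/mol.
I at 300° (staggered): F(0°)/I(300°) gauche 0.7; F(0°)/CH2Cl(60°) gauche 0.7; SH(240°)/I(300°) gauche 1.0 → 2.4 kcal/mol.
The maximum (6.4 kcal/mol) occurs with I at 240°.

240°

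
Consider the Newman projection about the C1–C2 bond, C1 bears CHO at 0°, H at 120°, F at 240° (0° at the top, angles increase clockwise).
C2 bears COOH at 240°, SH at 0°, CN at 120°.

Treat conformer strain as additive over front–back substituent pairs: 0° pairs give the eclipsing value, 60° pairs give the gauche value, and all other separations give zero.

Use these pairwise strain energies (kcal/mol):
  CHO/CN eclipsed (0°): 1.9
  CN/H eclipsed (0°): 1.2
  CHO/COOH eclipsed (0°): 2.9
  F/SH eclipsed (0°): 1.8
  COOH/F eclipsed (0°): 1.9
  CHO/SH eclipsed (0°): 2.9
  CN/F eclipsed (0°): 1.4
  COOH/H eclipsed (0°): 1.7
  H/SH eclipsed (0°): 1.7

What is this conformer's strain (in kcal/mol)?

6.0 kcal/mol

This conformer (eclipsed): CHO(0°)/SH(0°) eclipsed 2.9; H(120°)/CN(120°) eclipsed 1.2; F(240°)/COOH(240°) eclipsed 1.9 → 6.0 kcal/mol.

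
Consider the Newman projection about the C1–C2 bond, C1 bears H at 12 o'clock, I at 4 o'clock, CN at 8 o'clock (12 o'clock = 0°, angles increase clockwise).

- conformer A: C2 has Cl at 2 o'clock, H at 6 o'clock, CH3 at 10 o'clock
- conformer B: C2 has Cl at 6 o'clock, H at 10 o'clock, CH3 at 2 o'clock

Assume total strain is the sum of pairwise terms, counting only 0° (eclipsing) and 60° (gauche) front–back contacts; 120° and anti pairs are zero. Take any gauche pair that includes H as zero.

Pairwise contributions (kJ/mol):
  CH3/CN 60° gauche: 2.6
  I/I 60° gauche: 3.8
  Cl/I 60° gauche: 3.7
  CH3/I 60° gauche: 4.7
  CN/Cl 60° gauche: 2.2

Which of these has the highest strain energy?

A (staggered): I(120°)/Cl(60°) gauche 3.7; CN(240°)/CH3(300°) gauche 2.6 → 6.3 kJ/mol.
B (staggered): I(120°)/Cl(180°) gauche 3.7; I(120°)/CH3(60°) gauche 4.7; CN(240°)/Cl(180°) gauche 2.2 → 10.6 kJ/mol.
B has the highest total (10.6 kJ/mol).

B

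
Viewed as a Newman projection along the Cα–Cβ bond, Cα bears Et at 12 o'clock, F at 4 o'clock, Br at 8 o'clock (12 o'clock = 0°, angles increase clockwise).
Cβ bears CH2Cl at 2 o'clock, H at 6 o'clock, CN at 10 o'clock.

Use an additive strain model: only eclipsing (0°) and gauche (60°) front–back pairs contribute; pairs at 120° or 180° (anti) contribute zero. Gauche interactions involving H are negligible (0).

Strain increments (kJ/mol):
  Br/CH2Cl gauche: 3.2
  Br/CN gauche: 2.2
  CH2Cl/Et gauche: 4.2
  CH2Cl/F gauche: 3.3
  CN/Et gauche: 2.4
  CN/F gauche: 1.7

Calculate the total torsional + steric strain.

This conformer is staggered. Et at 0° is gauche with CH2Cl at 60° (4.2); Et at 0° is gauche with CN at 300° (2.4); F at 120° is gauche with CH2Cl at 60° (3.3); Br at 240° is gauche with CN at 300° (2.2). Total 12.1 kJ/mol.

12.1 kJ/mol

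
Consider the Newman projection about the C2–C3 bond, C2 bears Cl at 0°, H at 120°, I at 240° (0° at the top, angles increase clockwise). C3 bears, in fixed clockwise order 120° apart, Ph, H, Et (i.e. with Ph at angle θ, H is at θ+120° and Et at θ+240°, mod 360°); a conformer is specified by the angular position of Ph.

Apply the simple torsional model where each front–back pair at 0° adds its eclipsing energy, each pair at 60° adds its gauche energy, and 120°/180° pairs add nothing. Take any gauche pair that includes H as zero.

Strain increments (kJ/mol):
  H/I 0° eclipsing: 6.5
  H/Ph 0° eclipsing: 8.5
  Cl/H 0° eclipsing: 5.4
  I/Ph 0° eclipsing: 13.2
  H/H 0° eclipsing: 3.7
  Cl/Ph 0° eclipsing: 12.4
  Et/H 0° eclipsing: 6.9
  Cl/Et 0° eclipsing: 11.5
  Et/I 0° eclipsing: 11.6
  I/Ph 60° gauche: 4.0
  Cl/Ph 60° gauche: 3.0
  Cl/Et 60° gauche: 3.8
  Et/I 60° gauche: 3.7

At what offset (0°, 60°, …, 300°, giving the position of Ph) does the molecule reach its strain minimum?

180°

Ph at 0° is eclipsed. Cl at 0° is eclipsed with Ph at 0° (12.4); H at 120° is eclipsed with H at 120° (3.7); I at 240° is eclipsed with Et at 240° (11.6). Total 27.7 kJ/mol.
Ph at 60° is staggered. Cl at 0° is gauche with Ph at 60° (3.0); Cl at 0° is gauche with Et at 300° (3.8); I at 240° is gauche with Et at 300° (3.7). Total 10.5 kJ/mol.
Ph at 120° is eclipsed. Cl at 0° is eclipsed with Et at 0° (11.5); H at 120° is eclipsed with Ph at 120° (8.5); I at 240° is eclipsed with H at 240° (6.5). Total 26.5 kJ/mol.
Ph at 180° is staggered. Cl at 0° is gauche with Et at 60° (3.8); I at 240° is gauche with Ph at 180° (4.0). Total 7.8 kJ/mol.
Ph at 240° is eclipsed. Cl at 0° is eclipsed with H at 0° (5.4); H at 120° is eclipsed with Et at 120° (6.9); I at 240° is eclipsed with Ph at 240° (13.2). Total 25.5 kJ/mol.
Ph at 300° is staggered. Cl at 0° is gauche with Ph at 300° (3.0); I at 240° is gauche with Ph at 300° (4.0); I at 240° is gauche with Et at 180° (3.7). Total 10.7 kJ/mol.
The minimum (7.8 kJ/mol) occurs with Ph at 180°.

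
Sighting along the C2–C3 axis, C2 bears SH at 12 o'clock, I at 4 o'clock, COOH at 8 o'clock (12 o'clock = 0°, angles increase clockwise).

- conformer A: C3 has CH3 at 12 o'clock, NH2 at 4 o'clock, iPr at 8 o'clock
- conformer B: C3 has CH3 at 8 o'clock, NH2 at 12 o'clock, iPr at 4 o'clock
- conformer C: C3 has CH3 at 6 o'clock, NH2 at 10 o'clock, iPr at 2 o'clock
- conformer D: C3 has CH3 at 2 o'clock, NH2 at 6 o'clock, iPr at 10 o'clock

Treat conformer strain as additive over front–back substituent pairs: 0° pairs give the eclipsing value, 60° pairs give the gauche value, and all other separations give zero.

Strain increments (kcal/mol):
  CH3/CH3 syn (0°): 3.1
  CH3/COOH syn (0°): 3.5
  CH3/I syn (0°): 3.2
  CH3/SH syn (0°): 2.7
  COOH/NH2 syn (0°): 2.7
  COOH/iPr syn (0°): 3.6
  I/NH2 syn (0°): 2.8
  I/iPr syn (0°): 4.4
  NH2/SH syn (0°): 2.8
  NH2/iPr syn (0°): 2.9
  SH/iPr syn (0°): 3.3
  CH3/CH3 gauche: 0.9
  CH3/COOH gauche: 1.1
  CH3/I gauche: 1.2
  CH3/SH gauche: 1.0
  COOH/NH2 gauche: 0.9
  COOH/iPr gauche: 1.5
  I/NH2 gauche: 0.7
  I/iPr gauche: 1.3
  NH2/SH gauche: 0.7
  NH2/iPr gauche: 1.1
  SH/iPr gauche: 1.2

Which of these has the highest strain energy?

A (eclipsed): SH(0°)/CH3(0°) eclipsed 2.7; I(120°)/NH2(120°) eclipsed 2.8; COOH(240°)/iPr(240°) eclipsed 3.6 → 9.1 kcal/mol.
B (eclipsed): SH(0°)/NH2(0°) eclipsed 2.8; I(120°)/iPr(120°) eclipsed 4.4; COOH(240°)/CH3(240°) eclipsed 3.5 → 10.7 kcal/mol.
C (staggered): SH(0°)/NH2(300°) gauche 0.7; SH(0°)/iPr(60°) gauche 1.2; I(120°)/CH3(180°) gauche 1.2; I(120°)/iPr(60°) gauche 1.3; COOH(240°)/CH3(180°) gauche 1.1; COOH(240°)/NH2(300°) gauche 0.9 → 6.4 kcal/mol.
D (staggered): SH(0°)/CH3(60°) gauche 1.0; SH(0°)/iPr(300°) gauche 1.2; I(120°)/CH3(60°) gauche 1.2; I(120°)/NH2(180°) gauche 0.7; COOH(240°)/NH2(180°) gauche 0.9; COOH(240°)/iPr(300°) gauche 1.5 → 6.5 kcal/mol.
B has the highest total (10.7 kcal/mol).

B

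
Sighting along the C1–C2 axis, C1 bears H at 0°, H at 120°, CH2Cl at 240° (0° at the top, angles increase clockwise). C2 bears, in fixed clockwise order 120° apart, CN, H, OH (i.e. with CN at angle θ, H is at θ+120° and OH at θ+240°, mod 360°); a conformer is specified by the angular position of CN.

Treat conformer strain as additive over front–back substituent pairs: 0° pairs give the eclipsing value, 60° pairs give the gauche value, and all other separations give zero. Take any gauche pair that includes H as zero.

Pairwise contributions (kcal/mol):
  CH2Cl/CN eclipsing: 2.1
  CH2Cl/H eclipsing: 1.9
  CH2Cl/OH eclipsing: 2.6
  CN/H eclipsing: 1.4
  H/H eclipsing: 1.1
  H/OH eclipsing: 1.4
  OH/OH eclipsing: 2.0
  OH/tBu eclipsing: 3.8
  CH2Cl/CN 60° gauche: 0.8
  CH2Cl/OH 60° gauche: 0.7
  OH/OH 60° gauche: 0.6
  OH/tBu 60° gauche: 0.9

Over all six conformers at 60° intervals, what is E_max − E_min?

CN at 0° (eclipsed): H–CN eclipsed, H–H eclipsed, CH2Cl–OH eclipsed; 1.4 + 1.1 + 2.6 = 5.1 kcal/mol.
CN at 60° (staggered): CH2Cl–OH gauche; 0.7 = 0.7 kcal/mol.
CN at 120° (eclipsed): H–OH eclipsed, H–CN eclipsed, CH2Cl–H eclipsed; 1.4 + 1.4 + 1.9 = 4.7 kcal/mol.
CN at 180° (staggered): CH2Cl–CN gauche; 0.8 = 0.8 kcal/mol.
CN at 240° (eclipsed): H–H eclipsed, H–OH eclipsed, CH2Cl–CN eclipsed; 1.1 + 1.4 + 2.1 = 4.6 kcal/mol.
CN at 300° (staggered): CH2Cl–CN gauche, CH2Cl–OH gauche; 0.8 + 0.7 = 1.5 kcal/mol.
Max at 0° (5.1 kcal/mol), min at 60° (0.7 kcal/mol); barrier = 4.4 kcal/mol.

4.4 kcal/mol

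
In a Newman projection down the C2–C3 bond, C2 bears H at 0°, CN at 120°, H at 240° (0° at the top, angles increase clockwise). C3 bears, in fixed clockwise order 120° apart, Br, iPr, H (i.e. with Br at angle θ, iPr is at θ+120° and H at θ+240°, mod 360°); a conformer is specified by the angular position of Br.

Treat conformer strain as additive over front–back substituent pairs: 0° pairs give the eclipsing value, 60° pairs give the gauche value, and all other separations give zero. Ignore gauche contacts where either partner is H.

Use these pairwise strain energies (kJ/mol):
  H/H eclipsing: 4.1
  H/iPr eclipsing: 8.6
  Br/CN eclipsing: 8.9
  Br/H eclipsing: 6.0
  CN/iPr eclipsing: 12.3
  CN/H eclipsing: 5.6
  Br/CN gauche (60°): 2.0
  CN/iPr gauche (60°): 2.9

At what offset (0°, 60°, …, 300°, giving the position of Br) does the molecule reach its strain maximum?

0°

Br at 0° (eclipsed): H–Br eclipsed, CN–iPr eclipsed, H–H eclipsed; 6.0 + 12.3 + 4.1 = 22.4 kJ/mol.
Br at 60° (staggered): CN–Br gauche, CN–iPr gauche; 2.0 + 2.9 = 4.9 kJ/mol.
Br at 120° (eclipsed): H–H eclipsed, CN–Br eclipsed, H–iPr eclipsed; 4.1 + 8.9 + 8.6 = 21.6 kJ/mol.
Br at 180° (staggered): CN–Br gauche; 2.0 = 2.0 kJ/mol.
Br at 240° (eclipsed): H–iPr eclipsed, CN–H eclipsed, H–Br eclipsed; 8.6 + 5.6 + 6.0 = 20.2 kJ/mol.
Br at 300° (staggered): CN–iPr gauche; 2.9 = 2.9 kJ/mol.
The maximum (22.4 kJ/mol) occurs with Br at 0°.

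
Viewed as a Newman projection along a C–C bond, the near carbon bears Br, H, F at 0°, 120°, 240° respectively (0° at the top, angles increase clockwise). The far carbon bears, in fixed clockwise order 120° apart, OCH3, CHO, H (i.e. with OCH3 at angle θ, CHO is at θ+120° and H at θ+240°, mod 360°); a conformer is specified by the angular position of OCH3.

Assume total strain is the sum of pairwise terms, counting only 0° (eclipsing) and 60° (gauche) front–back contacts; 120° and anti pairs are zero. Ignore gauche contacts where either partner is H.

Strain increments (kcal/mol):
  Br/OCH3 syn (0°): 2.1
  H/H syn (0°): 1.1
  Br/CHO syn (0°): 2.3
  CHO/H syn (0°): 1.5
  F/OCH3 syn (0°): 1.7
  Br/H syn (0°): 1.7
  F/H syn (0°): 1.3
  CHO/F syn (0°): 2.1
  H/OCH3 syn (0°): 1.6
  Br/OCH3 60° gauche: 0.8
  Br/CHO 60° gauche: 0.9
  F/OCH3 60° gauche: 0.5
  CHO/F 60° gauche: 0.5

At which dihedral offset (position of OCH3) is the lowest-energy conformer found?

OCH3 at 0° (eclipsed): Br–OCH3 eclipsed, H–CHO eclipsed, F–H eclipsed; 2.1 + 1.5 + 1.3 = 4.9 kcal/mol.
OCH3 at 60° (staggered): Br–OCH3 gauche, F–CHO gauche; 0.8 + 0.5 = 1.3 kcal/mol.
OCH3 at 120° (eclipsed): Br–H eclipsed, H–OCH3 eclipsed, F–CHO eclipsed; 1.7 + 1.6 + 2.1 = 5.4 kcal/mol.
OCH3 at 180° (staggered): Br–CHO gauche, F–OCH3 gauche, F–CHO gauche; 0.9 + 0.5 + 0.5 = 1.9 kcal/mol.
OCH3 at 240° (eclipsed): Br–CHO eclipsed, H–H eclipsed, F–OCH3 eclipsed; 2.3 + 1.1 + 1.7 = 5.1 kcal/mol.
OCH3 at 300° (staggered): Br–OCH3 gauche, Br–CHO gauche, F–OCH3 gauche; 0.8 + 0.9 + 0.5 = 2.2 kcal/mol.
The minimum (1.3 kcal/mol) occurs with OCH3 at 60°.

60°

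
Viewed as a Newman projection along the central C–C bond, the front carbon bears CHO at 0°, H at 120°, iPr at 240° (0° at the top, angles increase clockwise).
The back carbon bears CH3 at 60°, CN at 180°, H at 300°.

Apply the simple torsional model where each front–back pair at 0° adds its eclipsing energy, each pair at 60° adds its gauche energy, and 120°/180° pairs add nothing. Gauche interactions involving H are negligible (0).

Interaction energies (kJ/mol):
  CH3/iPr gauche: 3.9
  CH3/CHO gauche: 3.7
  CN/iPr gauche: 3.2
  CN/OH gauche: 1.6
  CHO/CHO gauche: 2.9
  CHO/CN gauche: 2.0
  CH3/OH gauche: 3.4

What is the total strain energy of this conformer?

This conformer (staggered): CHO(0°)/CH3(60°) gauche 3.7; iPr(240°)/CN(180°) gauche 3.2 → 6.9 kJ/mol.

6.9 kJ/mol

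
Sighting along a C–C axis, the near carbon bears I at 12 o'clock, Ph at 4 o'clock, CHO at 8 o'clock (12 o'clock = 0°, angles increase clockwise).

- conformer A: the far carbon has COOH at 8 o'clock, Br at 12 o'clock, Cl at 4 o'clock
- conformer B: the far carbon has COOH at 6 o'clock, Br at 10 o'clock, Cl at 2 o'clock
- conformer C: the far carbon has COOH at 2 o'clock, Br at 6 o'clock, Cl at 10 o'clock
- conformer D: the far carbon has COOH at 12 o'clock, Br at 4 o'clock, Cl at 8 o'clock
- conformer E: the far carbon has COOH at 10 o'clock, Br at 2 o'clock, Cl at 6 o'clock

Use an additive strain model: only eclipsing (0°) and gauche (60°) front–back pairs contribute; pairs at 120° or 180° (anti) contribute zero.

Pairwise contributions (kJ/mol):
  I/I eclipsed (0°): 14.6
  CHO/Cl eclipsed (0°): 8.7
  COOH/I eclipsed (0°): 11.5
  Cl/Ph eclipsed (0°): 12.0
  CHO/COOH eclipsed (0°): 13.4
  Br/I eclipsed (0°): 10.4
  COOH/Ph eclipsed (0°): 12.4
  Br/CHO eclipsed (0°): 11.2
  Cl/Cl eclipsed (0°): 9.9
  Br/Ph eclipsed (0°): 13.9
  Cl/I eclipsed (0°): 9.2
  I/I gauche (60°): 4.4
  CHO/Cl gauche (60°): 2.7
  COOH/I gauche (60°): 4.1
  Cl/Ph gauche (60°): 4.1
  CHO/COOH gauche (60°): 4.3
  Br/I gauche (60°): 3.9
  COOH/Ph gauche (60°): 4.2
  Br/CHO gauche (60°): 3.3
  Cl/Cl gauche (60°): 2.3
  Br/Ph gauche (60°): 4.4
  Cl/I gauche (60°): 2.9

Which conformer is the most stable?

C

A (eclipsed): I–Br eclipsed, Ph–Cl eclipsed, CHO–COOH eclipsed; 10.4 + 12.0 + 13.4 = 35.8 kJ/mol.
B (staggered): I–Br gauche, I–Cl gauche, Ph–COOH gauche, Ph–Cl gauche, CHO–COOH gauche, CHO–Br gauche; 3.9 + 2.9 + 4.2 + 4.1 + 4.3 + 3.3 = 22.7 kJ/mol.
C (staggered): I–COOH gauche, I–Cl gauche, Ph–COOH gauche, Ph–Br gauche, CHO–Br gauche, CHO–Cl gauche; 4.1 + 2.9 + 4.2 + 4.4 + 3.3 + 2.7 = 21.6 kJ/mol.
D (eclipsed): I–COOH eclipsed, Ph–Br eclipsed, CHO–Cl eclipsed; 11.5 + 13.9 + 8.7 = 34.1 kJ/mol.
E (staggered): I–COOH gauche, I–Br gauche, Ph–Br gauche, Ph–Cl gauche, CHO–COOH gauche, CHO–Cl gauche; 4.1 + 3.9 + 4.4 + 4.1 + 4.3 + 2.7 = 23.5 kJ/mol.
C has the lowest total (21.6 kJ/mol).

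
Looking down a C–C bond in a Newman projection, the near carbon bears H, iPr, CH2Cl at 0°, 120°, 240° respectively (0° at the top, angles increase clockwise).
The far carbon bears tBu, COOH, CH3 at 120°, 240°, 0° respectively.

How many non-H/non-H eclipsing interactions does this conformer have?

2

Non-H eclipsing pairs: iPr(120°)/tBu(120°); CH2Cl(240°)/COOH(240°) — 2 interactions.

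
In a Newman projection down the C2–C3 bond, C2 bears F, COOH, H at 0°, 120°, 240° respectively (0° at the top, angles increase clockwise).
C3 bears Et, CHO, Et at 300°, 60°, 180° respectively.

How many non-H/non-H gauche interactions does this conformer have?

Non-H gauche pairs: F(0°)/Et(300°); F(0°)/CHO(60°); COOH(120°)/CHO(60°); COOH(120°)/Et(180°) — 4 interactions.

4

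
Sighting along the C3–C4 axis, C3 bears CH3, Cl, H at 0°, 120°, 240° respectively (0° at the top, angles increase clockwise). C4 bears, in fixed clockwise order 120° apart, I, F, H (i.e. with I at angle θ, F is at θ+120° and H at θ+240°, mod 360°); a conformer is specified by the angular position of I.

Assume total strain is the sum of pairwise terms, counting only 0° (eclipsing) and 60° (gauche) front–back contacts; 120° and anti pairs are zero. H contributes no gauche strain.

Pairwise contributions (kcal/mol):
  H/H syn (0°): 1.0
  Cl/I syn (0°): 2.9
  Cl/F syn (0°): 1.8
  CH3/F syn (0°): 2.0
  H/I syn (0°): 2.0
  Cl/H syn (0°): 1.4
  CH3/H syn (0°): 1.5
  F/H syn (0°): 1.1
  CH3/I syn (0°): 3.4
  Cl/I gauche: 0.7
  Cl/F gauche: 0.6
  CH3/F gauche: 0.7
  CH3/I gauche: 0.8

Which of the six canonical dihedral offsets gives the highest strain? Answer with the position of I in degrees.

I at 0° (eclipsed): CH3(0°)/I(0°) eclipsed 3.4; Cl(120°)/F(120°) eclipsed 1.8; H(240°)/H(240°) eclipsed 1.0 → 6.2 kcal/mol.
I at 60° (staggered): CH3(0°)/I(60°) gauche 0.8; Cl(120°)/I(60°) gauche 0.7; Cl(120°)/F(180°) gauche 0.6 → 2.1 kcal/mol.
I at 120° (eclipsed): CH3(0°)/H(0°) eclipsed 1.5; Cl(120°)/I(120°) eclipsed 2.9; H(240°)/F(240°) eclipsed 1.1 → 5.5 kcal/mol.
I at 180° (staggered): CH3(0°)/F(300°) gauche 0.7; Cl(120°)/I(180°) gauche 0.7 → 1.4 kcal/mol.
I at 240° (eclipsed): CH3(0°)/F(0°) eclipsed 2.0; Cl(120°)/H(120°) eclipsed 1.4; H(240°)/I(240°) eclipsed 2.0 → 5.4 kcal/mol.
I at 300° (staggered): CH3(0°)/I(300°) gauche 0.8; CH3(0°)/F(60°) gauche 0.7; Cl(120°)/F(60°) gauche 0.6 → 2.1 kcal/mol.
The maximum (6.2 kcal/mol) occurs with I at 0°.

0°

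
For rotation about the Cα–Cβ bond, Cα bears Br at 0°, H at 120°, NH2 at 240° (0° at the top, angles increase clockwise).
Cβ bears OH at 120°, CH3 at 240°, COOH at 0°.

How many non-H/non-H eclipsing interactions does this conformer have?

Non-H eclipsing pairs: Br(0°)/COOH(0°); NH2(240°)/CH3(240°) — 2 interactions.

2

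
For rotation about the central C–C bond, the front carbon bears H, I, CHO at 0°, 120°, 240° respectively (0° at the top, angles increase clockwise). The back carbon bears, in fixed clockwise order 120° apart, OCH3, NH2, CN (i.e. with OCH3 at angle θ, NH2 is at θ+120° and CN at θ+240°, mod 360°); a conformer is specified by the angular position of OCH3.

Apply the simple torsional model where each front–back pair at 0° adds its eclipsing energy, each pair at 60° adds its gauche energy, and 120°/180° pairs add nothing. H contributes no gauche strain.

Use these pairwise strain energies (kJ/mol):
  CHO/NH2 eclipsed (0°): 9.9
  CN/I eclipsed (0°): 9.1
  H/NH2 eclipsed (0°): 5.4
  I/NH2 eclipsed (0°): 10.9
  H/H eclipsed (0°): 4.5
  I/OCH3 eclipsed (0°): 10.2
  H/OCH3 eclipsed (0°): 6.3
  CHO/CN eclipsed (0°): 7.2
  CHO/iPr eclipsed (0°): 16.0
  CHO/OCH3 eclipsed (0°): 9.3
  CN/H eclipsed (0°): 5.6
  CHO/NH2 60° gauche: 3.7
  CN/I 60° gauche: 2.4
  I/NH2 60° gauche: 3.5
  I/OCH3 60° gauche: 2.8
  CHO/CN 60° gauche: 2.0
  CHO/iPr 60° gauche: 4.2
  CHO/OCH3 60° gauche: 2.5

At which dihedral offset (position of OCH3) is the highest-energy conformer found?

OCH3 at 0° (eclipsed): H–OCH3 eclipsed, I–NH2 eclipsed, CHO–CN eclipsed; 6.3 + 10.9 + 7.2 = 24.4 kJ/mol.
OCH3 at 60° (staggered): I–OCH3 gauche, I–NH2 gauche, CHO–NH2 gauche, CHO–CN gauche; 2.8 + 3.5 + 3.7 + 2.0 = 12.0 kJ/mol.
OCH3 at 120° (eclipsed): H–CN eclipsed, I–OCH3 eclipsed, CHO–NH2 eclipsed; 5.6 + 10.2 + 9.9 = 25.7 kJ/mol.
OCH3 at 180° (staggered): I–OCH3 gauche, I–CN gauche, CHO–OCH3 gauche, CHO–NH2 gauche; 2.8 + 2.4 + 2.5 + 3.7 = 11.4 kJ/mol.
OCH3 at 240° (eclipsed): H–NH2 eclipsed, I–CN eclipsed, CHO–OCH3 eclipsed; 5.4 + 9.1 + 9.3 = 23.8 kJ/mol.
OCH3 at 300° (staggered): I–NH2 gauche, I–CN gauche, CHO–OCH3 gauche, CHO–CN gauche; 3.5 + 2.4 + 2.5 + 2.0 = 10.4 kJ/mol.
The maximum (25.7 kJ/mol) occurs with OCH3 at 120°.

120°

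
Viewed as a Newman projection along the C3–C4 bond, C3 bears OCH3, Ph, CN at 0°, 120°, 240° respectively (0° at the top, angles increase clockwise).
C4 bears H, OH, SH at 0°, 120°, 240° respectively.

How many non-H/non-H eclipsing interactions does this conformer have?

2

Non-H eclipsing pairs: Ph(120°)/OH(120°); CN(240°)/SH(240°) — 2 interactions.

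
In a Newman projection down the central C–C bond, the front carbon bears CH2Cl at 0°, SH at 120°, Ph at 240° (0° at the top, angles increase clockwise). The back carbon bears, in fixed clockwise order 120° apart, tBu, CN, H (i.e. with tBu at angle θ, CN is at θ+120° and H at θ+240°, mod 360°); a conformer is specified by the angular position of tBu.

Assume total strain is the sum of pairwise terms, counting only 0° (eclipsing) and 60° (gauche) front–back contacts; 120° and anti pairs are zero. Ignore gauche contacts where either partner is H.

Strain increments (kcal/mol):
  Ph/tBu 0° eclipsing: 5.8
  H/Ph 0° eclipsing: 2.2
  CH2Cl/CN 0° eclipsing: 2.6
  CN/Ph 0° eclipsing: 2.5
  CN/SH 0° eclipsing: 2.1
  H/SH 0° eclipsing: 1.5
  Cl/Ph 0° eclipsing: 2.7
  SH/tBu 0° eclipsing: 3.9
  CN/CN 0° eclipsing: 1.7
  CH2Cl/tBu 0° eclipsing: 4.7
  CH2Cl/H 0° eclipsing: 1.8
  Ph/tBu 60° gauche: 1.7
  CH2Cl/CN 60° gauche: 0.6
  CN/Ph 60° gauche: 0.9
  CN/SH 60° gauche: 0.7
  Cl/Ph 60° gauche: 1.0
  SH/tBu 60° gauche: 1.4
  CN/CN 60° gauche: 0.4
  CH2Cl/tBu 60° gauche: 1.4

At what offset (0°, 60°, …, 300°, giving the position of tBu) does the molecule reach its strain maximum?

tBu at 0° (eclipsed): CH2Cl–tBu eclipsed, SH–CN eclipsed, Ph–H eclipsed; 4.7 + 2.1 + 2.2 = 9.0 kcal/mol.
tBu at 60° (staggered): CH2Cl–tBu gauche, SH–tBu gauche, SH–CN gauche, Ph–CN gauche; 1.4 + 1.4 + 0.7 + 0.9 = 4.4 kcal/mol.
tBu at 120° (eclipsed): CH2Cl–H eclipsed, SH–tBu eclipsed, Ph–CN eclipsed; 1.8 + 3.9 + 2.5 = 8.2 kcal/mol.
tBu at 180° (staggered): CH2Cl–CN gauche, SH–tBu gauche, Ph–tBu gauche, Ph–CN gauche; 0.6 + 1.4 + 1.7 + 0.9 = 4.6 kcal/mol.
tBu at 240° (eclipsed): CH2Cl–CN eclipsed, SH–H eclipsed, Ph–tBu eclipsed; 2.6 + 1.5 + 5.8 = 9.9 kcal/mol.
tBu at 300° (staggered): CH2Cl–tBu gauche, CH2Cl–CN gauche, SH–CN gauche, Ph–tBu gauche; 1.4 + 0.6 + 0.7 + 1.7 = 4.4 kcal/mol.
The maximum (9.9 kcal/mol) occurs with tBu at 240°.

240°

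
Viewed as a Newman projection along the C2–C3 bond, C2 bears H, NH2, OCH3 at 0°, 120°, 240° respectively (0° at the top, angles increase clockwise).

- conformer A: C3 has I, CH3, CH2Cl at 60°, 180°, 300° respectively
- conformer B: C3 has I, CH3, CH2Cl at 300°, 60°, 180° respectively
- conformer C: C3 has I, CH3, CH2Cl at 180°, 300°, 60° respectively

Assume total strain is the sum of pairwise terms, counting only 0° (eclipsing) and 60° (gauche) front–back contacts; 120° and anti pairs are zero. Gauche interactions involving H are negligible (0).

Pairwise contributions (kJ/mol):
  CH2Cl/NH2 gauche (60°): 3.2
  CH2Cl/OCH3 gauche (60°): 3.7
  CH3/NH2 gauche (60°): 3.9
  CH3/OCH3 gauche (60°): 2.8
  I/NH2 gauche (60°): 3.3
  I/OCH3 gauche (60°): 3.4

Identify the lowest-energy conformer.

C

A is staggered. NH2 at 120° is gauche with I at 60° (3.3); NH2 at 120° is gauche with CH3 at 180° (3.9); OCH3 at 240° is gauche with CH3 at 180° (2.8); OCH3 at 240° is gauche with CH2Cl at 300° (3.7). Total 13.7 kJ/mol.
B is staggered. NH2 at 120° is gauche with CH3 at 60° (3.9); NH2 at 120° is gauche with CH2Cl at 180° (3.2); OCH3 at 240° is gauche with I at 300° (3.4); OCH3 at 240° is gauche with CH2Cl at 180° (3.7). Total 14.2 kJ/mol.
C is staggered. NH2 at 120° is gauche with I at 180° (3.3); NH2 at 120° is gauche with CH2Cl at 60° (3.2); OCH3 at 240° is gauche with I at 180° (3.4); OCH3 at 240° is gauche with CH3 at 300° (2.8). Total 12.7 kJ/mol.
C has the lowest total (12.7 kJ/mol).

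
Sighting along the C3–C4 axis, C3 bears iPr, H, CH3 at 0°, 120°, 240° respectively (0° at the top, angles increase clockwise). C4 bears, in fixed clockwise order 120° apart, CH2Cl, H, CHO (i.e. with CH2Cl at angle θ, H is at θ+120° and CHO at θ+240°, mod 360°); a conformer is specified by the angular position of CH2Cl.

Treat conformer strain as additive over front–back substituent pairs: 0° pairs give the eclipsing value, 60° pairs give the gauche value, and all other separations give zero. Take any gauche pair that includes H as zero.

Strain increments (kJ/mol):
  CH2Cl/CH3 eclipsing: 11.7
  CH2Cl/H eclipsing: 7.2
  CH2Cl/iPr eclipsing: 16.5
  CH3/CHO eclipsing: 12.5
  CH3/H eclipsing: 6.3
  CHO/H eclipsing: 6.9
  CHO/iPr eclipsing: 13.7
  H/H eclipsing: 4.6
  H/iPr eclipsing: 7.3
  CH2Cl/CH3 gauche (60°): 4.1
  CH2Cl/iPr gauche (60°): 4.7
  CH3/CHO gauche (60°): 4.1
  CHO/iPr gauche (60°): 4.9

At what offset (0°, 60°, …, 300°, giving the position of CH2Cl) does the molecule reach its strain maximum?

0°

CH2Cl at 0° (eclipsed): iPr–CH2Cl eclipsed, H–H eclipsed, CH3–CHO eclipsed; 16.5 + 4.6 + 12.5 = 33.6 kJ/mol.
CH2Cl at 60° (staggered): iPr–CH2Cl gauche, iPr–CHO gauche, CH3–CHO gauche; 4.7 + 4.9 + 4.1 = 13.7 kJ/mol.
CH2Cl at 120° (eclipsed): iPr–CHO eclipsed, H–CH2Cl eclipsed, CH3–H eclipsed; 13.7 + 7.2 + 6.3 = 27.2 kJ/mol.
CH2Cl at 180° (staggered): iPr–CHO gauche, CH3–CH2Cl gauche; 4.9 + 4.1 = 9.0 kJ/mol.
CH2Cl at 240° (eclipsed): iPr–H eclipsed, H–CHO eclipsed, CH3–CH2Cl eclipsed; 7.3 + 6.9 + 11.7 = 25.9 kJ/mol.
CH2Cl at 300° (staggered): iPr–CH2Cl gauche, CH3–CH2Cl gauche, CH3–CHO gauche; 4.7 + 4.1 + 4.1 = 12.9 kJ/mol.
The maximum (33.6 kJ/mol) occurs with CH2Cl at 0°.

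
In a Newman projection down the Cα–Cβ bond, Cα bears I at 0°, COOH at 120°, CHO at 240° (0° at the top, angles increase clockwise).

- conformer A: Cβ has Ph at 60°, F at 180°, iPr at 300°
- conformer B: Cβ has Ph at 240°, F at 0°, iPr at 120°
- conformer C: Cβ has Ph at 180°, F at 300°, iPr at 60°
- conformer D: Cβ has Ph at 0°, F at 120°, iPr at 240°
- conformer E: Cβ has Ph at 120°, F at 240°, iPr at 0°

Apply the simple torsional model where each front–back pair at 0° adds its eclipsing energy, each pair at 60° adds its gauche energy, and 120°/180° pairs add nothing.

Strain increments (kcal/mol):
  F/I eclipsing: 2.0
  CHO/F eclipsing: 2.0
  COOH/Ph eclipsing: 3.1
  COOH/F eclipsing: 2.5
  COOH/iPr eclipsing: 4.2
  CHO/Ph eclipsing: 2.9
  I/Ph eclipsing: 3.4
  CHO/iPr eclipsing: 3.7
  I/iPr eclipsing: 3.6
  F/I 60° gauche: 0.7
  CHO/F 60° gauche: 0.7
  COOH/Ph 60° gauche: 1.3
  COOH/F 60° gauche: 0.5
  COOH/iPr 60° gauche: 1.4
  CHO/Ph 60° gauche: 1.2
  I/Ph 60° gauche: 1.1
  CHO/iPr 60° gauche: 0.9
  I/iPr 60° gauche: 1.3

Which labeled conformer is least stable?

D

A (staggered): I–Ph gauche, I–iPr gauche, COOH–Ph gauche, COOH–F gauche, CHO–F gauche, CHO–iPr gauche; 1.1 + 1.3 + 1.3 + 0.5 + 0.7 + 0.9 = 5.8 kcal/mol.
B (eclipsed): I–F eclipsed, COOH–iPr eclipsed, CHO–Ph eclipsed; 2.0 + 4.2 + 2.9 = 9.1 kcal/mol.
C (staggered): I–F gauche, I–iPr gauche, COOH–Ph gauche, COOH–iPr gauche, CHO–Ph gauche, CHO–F gauche; 0.7 + 1.3 + 1.3 + 1.4 + 1.2 + 0.7 = 6.6 kcal/mol.
D (eclipsed): I–Ph eclipsed, COOH–F eclipsed, CHO–iPr eclipsed; 3.4 + 2.5 + 3.7 = 9.6 kcal/mol.
E (eclipsed): I–iPr eclipsed, COOH–Ph eclipsed, CHO–F eclipsed; 3.6 + 3.1 + 2.0 = 8.7 kcal/mol.
D has the highest total (9.6 kcal/mol).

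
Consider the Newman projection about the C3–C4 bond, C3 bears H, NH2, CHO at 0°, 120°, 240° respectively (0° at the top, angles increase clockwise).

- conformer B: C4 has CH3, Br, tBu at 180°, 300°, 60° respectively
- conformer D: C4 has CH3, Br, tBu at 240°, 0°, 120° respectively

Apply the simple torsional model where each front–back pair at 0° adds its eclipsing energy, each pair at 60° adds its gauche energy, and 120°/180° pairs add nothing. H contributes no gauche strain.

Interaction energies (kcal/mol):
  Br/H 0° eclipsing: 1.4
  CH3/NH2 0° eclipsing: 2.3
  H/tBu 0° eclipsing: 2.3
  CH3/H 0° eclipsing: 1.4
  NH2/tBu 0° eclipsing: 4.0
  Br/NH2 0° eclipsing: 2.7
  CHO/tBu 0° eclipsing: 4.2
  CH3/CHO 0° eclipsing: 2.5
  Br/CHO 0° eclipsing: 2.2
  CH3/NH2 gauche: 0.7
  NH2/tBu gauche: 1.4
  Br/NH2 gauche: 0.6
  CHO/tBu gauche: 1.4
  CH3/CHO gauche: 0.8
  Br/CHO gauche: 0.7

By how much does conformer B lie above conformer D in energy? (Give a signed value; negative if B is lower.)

-4.3 kcal/mol

B (staggered): NH2(120°)/CH3(180°) gauche 0.7; NH2(120°)/tBu(60°) gauche 1.4; CHO(240°)/CH3(180°) gauche 0.8; CHO(240°)/Br(300°) gauche 0.7 → 3.6 kcal/mol.
D (eclipsed): H(0°)/Br(0°) eclipsed 1.4; NH2(120°)/tBu(120°) eclipsed 4.0; CHO(240°)/CH3(240°) eclipsed 2.5 → 7.9 kcal/mol.
E(B) − E(D) = 3.6 − 7.9 = -4.3 kcal/mol.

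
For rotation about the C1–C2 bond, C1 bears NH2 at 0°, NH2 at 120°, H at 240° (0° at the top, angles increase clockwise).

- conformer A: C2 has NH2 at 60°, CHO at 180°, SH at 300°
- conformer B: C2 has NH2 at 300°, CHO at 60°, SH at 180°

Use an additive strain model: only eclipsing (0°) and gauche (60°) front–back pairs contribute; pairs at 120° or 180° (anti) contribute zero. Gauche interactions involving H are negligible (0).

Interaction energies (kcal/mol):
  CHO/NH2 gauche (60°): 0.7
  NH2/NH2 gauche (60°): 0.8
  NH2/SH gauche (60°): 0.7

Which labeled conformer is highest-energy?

A (staggered): NH2(0°)/NH2(60°) gauche 0.8; NH2(0°)/SH(300°) gauche 0.7; NH2(120°)/NH2(60°) gauche 0.8; NH2(120°)/CHO(180°) gauche 0.7 → 3.0 kcal/mol.
B (staggered): NH2(0°)/NH2(300°) gauche 0.8; NH2(0°)/CHO(60°) gauche 0.7; NH2(120°)/CHO(60°) gauche 0.7; NH2(120°)/SH(180°) gauche 0.7 → 2.9 kcal/mol.
A has the highest total (3.0 kcal/mol).

A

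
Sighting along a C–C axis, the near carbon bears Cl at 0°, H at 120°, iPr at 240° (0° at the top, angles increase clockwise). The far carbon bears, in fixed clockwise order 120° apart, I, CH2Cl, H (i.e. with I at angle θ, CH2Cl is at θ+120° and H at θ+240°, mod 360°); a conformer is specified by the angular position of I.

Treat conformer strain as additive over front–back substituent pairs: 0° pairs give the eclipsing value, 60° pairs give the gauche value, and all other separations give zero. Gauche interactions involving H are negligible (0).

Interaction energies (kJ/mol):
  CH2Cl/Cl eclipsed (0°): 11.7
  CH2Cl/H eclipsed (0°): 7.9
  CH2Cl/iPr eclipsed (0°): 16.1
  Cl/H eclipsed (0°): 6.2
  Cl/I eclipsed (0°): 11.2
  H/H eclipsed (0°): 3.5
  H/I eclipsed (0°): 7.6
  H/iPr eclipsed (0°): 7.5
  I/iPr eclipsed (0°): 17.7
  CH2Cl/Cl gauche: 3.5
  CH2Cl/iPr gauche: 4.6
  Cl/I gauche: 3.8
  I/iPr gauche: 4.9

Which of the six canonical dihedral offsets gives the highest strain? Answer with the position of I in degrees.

240°

I at 0° (eclipsed): Cl–I eclipsed, H–CH2Cl eclipsed, iPr–H eclipsed; 11.2 + 7.9 + 7.5 = 26.6 kJ/mol.
I at 60° (staggered): Cl–I gauche, iPr–CH2Cl gauche; 3.8 + 4.6 = 8.4 kJ/mol.
I at 120° (eclipsed): Cl–H eclipsed, H–I eclipsed, iPr–CH2Cl eclipsed; 6.2 + 7.6 + 16.1 = 29.9 kJ/mol.
I at 180° (staggered): Cl–CH2Cl gauche, iPr–I gauche, iPr–CH2Cl gauche; 3.5 + 4.9 + 4.6 = 13.0 kJ/mol.
I at 240° (eclipsed): Cl–CH2Cl eclipsed, H–H eclipsed, iPr–I eclipsed; 11.7 + 3.5 + 17.7 = 32.9 kJ/mol.
I at 300° (staggered): Cl–I gauche, Cl–CH2Cl gauche, iPr–I gauche; 3.8 + 3.5 + 4.9 = 12.2 kJ/mol.
The maximum (32.9 kJ/mol) occurs with I at 240°.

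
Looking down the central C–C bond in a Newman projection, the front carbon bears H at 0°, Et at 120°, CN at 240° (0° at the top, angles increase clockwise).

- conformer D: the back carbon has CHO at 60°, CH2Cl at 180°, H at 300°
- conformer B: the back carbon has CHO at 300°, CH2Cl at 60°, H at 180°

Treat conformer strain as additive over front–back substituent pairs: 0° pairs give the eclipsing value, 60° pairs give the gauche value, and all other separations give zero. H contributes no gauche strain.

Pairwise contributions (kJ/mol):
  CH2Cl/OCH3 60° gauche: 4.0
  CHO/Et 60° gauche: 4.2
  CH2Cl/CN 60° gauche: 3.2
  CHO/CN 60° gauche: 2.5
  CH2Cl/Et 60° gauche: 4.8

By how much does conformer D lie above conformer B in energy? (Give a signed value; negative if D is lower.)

D (staggered): Et(120°)/CHO(60°) gauche 4.2; Et(120°)/CH2Cl(180°) gauche 4.8; CN(240°)/CH2Cl(180°) gauche 3.2 → 12.2 kJ/mol.
B (staggered): Et(120°)/CH2Cl(60°) gauche 4.8; CN(240°)/CHO(300°) gauche 2.5 → 7.3 kJ/mol.
E(D) − E(B) = 12.2 − 7.3 = +4.9 kJ/mol.

+4.9 kJ/mol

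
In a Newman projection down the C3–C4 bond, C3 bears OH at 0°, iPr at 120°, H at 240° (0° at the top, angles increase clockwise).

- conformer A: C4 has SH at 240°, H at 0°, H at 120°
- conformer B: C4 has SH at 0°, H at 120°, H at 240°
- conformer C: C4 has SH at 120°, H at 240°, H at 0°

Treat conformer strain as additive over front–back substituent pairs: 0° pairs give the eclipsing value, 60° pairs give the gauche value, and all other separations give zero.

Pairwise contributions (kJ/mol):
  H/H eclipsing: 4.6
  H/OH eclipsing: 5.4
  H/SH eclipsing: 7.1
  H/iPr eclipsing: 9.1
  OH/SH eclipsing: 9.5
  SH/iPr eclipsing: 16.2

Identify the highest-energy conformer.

C

A is eclipsed. OH at 0° is eclipsed with H at 0° (5.4); iPr at 120° is eclipsed with H at 120° (9.1); H at 240° is eclipsed with SH at 240° (7.1). Total 21.6 kJ/mol.
B is eclipsed. OH at 0° is eclipsed with SH at 0° (9.5); iPr at 120° is eclipsed with H at 120° (9.1); H at 240° is eclipsed with H at 240° (4.6). Total 23.2 kJ/mol.
C is eclipsed. OH at 0° is eclipsed with H at 0° (5.4); iPr at 120° is eclipsed with SH at 120° (16.2); H at 240° is eclipsed with H at 240° (4.6). Total 26.2 kJ/mol.
C has the highest total (26.2 kJ/mol).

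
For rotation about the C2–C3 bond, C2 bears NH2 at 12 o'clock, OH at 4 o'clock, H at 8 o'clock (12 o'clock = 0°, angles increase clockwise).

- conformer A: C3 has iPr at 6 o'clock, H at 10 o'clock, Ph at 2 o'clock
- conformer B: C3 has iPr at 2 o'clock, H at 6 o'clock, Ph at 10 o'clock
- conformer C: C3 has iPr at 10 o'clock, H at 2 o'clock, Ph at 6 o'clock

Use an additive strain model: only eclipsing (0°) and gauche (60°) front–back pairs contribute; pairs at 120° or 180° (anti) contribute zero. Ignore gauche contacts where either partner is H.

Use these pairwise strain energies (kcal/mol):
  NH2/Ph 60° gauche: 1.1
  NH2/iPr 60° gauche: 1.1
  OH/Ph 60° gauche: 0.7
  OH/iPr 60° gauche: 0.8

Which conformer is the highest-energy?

B

A (staggered): NH2–Ph gauche, OH–iPr gauche, OH–Ph gauche; 1.1 + 0.8 + 0.7 = 2.6 kcal/mol.
B (staggered): NH2–iPr gauche, NH2–Ph gauche, OH–iPr gauche; 1.1 + 1.1 + 0.8 = 3.0 kcal/mol.
C (staggered): NH2–iPr gauche, OH–Ph gauche; 1.1 + 0.7 = 1.8 kcal/mol.
B has the highest total (3.0 kcal/mol).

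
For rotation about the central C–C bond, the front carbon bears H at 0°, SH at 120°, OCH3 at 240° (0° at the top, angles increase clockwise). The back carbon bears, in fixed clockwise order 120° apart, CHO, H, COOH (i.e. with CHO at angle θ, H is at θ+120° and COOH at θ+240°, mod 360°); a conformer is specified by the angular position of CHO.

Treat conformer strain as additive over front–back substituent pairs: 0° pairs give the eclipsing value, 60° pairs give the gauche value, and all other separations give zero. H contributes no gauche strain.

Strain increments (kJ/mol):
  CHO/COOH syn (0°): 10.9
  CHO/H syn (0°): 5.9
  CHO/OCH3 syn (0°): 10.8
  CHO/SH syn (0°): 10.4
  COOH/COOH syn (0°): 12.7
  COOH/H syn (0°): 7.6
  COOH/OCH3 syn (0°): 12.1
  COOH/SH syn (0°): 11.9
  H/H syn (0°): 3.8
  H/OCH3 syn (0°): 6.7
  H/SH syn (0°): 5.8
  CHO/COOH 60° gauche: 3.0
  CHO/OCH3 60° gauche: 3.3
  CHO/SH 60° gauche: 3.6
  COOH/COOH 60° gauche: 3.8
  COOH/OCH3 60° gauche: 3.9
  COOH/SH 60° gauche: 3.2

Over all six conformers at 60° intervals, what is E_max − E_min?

19.0 kJ/mol

CHO at 0° (eclipsed): H(0°)/CHO(0°) eclipsed 5.9; SH(120°)/H(120°) eclipsed 5.8; OCH3(240°)/COOH(240°) eclipsed 12.1 → 23.8 kJ/mol.
CHO at 60° (staggered): SH(120°)/CHO(60°) gauche 3.6; OCH3(240°)/COOH(300°) gauche 3.9 → 7.5 kJ/mol.
CHO at 120° (eclipsed): H(0°)/COOH(0°) eclipsed 7.6; SH(120°)/CHO(120°) eclipsed 10.4; OCH3(240°)/H(240°) eclipsed 6.7 → 24.7 kJ/mol.
CHO at 180° (staggered): SH(120°)/CHO(180°) gauche 3.6; SH(120°)/COOH(60°) gauche 3.2; OCH3(240°)/CHO(180°) gauche 3.3 → 10.1 kJ/mol.
CHO at 240° (eclipsed): H(0°)/H(0°) eclipsed 3.8; SH(120°)/COOH(120°) eclipsed 11.9; OCH3(240°)/CHO(240°) eclipsed 10.8 → 26.5 kJ/mol.
CHO at 300° (staggered): SH(120°)/COOH(180°) gauche 3.2; OCH3(240°)/CHO(300°) gauche 3.3; OCH3(240°)/COOH(180°) gauche 3.9 → 10.4 kJ/mol.
Max at 240° (26.5 kJ/mol), min at 60° (7.5 kJ/mol); barrier = 19.0 kJ/mol.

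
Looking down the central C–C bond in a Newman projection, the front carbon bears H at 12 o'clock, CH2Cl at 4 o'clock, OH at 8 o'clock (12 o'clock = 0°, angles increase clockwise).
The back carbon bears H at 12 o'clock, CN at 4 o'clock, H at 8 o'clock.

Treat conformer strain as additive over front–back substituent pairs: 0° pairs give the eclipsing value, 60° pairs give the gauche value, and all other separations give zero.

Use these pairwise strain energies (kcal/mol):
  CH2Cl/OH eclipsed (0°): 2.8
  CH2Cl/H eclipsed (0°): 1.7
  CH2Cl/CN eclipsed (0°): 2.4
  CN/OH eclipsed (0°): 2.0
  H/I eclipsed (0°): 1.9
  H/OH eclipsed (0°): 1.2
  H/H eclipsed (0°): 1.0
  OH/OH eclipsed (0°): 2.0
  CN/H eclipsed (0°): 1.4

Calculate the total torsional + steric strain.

4.6 kcal/mol

This conformer (eclipsed): H–H eclipsed, CH2Cl–CN eclipsed, OH–H eclipsed; 1.0 + 2.4 + 1.2 = 4.6 kcal/mol.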